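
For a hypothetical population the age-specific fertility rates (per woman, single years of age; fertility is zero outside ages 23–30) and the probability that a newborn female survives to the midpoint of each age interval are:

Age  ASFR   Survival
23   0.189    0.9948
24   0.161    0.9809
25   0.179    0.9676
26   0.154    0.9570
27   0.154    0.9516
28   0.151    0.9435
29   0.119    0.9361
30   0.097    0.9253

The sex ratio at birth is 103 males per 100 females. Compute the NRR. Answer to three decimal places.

0.570

Proportion female at birth = 100 / (100 + 103) = 0.49261.
Per-age-group product (1 × ASFR × survival probability):
  23: 1 × 0.189 × 0.9948 = 0.18802
  24: 1 × 0.161 × 0.9809 = 0.15792
  25: 1 × 0.179 × 0.9676 = 0.17320
  26: 1 × 0.154 × 0.9570 = 0.14738
  27: 1 × 0.154 × 0.9516 = 0.14655
  28: 1 × 0.151 × 0.9435 = 0.14247
  29: 1 × 0.119 × 0.9361 = 0.11140
  30: 1 × 0.097 × 0.9253 = 0.08975
Sum = 1.15669
NRR = 0.49261 × 1.15669 = 0.56980
An NRR under 1 implies long-run decline under these rates.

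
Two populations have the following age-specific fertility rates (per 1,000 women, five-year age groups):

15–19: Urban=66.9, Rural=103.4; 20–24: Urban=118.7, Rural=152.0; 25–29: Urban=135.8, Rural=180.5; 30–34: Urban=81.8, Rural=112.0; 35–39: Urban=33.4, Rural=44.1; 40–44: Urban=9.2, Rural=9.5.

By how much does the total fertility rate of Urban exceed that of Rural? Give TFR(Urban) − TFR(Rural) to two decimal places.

Urban:
  Sum of ASFRs = 66.9 + 118.7 + 135.8 + 81.8 + 33.4 + 9.2 = 445.8
  TFR = 5 × 445.8 / 1000 = 2.229
Rural:
  Sum of ASFRs = 103.4 + 152.0 + 180.5 + 112.0 + 44.1 + 9.5 = 601.5
  TFR = 5 × 601.5 / 1000 = 3.0075
Difference = 2.229 − 3.0075 = -0.7785

-0.78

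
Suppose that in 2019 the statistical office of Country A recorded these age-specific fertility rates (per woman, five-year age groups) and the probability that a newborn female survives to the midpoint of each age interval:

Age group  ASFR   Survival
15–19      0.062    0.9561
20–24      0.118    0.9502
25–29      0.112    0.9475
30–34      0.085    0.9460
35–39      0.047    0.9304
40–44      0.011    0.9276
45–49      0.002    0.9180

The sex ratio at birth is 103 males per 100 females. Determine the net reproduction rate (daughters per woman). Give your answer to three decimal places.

1.019

Proportion female at birth = 100 / (100 + 103) = 0.49261.
Per-age-group product (5 × ASFR × survival probability):
  15–19: 5 × 0.062 × 0.9561 = 0.29639
  20–24: 5 × 0.118 × 0.9502 = 0.56062
  25–29: 5 × 0.112 × 0.9475 = 0.53060
  30–34: 5 × 0.085 × 0.9460 = 0.40205
  35–39: 5 × 0.047 × 0.9304 = 0.21864
  40–44: 5 × 0.011 × 0.9276 = 0.05102
  45–49: 5 × 0.002 × 0.9180 = 0.00918
Sum = 2.06850
NRR = 0.49261 × 2.06850 = 1.01896
With NRR above 1 the population is above replacement fertility.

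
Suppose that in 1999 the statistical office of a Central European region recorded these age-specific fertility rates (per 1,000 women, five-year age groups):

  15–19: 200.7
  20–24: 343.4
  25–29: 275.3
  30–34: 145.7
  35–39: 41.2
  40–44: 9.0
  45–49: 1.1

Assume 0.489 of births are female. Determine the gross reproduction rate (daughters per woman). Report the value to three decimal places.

2.485

Proportion female at birth = 0.489.
Sum of ASFRs = 200.7 + 343.4 + 275.3 + 145.7 + 41.2 + 9.0 + 1.1 = 1016.4
TFR = 5 × 1016.4 / 1000 = 5.082
GRR = 0.489 × 5.082 = 2.48510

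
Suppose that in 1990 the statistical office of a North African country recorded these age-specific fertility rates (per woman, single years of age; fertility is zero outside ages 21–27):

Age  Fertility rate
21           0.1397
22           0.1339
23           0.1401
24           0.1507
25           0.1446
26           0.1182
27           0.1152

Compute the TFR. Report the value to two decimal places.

Sum of ASFRs = 0.1397 + 0.1339 + 0.1401 + 0.1507 + 0.1446 + 0.1182 + 0.1152 = 0.9424
TFR = 0.9424

0.94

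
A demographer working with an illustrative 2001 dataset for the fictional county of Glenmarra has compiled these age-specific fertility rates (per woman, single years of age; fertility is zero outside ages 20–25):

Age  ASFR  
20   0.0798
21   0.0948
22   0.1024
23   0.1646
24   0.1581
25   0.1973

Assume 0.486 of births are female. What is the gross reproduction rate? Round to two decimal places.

Proportion female at birth = 0.486.
Sum of ASFRs = 0.0798 + 0.0948 + 0.1024 + 0.1646 + 0.1581 + 0.1973 = 0.7970
TFR = 0.797
GRR = 0.486 × 0.797 = 0.38734

0.39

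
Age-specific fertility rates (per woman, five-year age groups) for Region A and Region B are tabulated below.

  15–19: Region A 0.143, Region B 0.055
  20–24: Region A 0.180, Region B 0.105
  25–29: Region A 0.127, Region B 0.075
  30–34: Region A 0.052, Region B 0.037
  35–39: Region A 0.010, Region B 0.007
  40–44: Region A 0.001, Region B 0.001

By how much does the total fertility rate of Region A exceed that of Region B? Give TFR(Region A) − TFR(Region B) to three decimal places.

Region A:
  Sum of ASFRs = 0.143 + 0.180 + 0.127 + 0.052 + 0.010 + 0.001 = 0.513
  TFR = 5 × 0.513 = 2.565
Region B:
  Sum of ASFRs = 0.055 + 0.105 + 0.075 + 0.037 + 0.007 + 0.001 = 0.280
  TFR = 5 × 0.280 = 1.4
Difference = 2.565 − 1.4 = 1.165

1.165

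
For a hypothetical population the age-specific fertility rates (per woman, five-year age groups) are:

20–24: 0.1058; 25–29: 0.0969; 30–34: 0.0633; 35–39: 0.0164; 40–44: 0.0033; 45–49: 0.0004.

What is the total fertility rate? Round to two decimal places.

1.43

Sum of ASFRs = 0.1058 + 0.0969 + 0.0633 + 0.0164 + 0.0033 + 0.0004 = 0.2861
TFR = 5 × 0.2861 = 1.4305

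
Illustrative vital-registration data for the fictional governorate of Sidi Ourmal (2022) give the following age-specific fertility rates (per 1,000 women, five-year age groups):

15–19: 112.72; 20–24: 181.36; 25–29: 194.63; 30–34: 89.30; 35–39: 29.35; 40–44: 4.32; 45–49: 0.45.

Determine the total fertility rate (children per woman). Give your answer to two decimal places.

Sum of ASFRs = 112.72 + 181.36 + 194.63 + 89.30 + 29.35 + 4.32 + 0.45 = 612.13
TFR = 5 × 612.13 / 1000 = 3.06065

3.06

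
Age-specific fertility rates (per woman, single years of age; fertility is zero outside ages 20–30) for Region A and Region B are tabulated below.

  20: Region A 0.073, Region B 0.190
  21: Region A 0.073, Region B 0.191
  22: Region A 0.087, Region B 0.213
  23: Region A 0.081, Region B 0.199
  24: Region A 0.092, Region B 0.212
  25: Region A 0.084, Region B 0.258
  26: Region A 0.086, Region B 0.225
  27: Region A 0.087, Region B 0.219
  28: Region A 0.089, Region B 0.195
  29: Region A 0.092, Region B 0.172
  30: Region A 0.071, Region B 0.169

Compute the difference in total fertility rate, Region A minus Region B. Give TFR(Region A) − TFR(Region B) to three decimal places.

Region A:
  Sum of ASFRs = 0.073 + 0.073 + 0.087 + 0.081 + 0.092 + 0.084 + 0.086 + 0.087 + 0.089 + 0.092 + 0.071 = 0.915
  TFR = 0.915
Region B:
  Sum of ASFRs = 0.190 + 0.191 + 0.213 + 0.199 + 0.212 + 0.258 + 0.225 + 0.219 + 0.195 + 0.172 + 0.169 = 2.243
  TFR = 2.243
Difference = 0.915 − 2.243 = -1.328

-1.328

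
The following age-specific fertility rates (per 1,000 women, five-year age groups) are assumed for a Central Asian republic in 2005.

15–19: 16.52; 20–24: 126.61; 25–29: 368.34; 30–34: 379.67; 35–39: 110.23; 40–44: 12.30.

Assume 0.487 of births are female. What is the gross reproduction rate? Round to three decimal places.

Proportion female at birth = 0.487.
Sum of ASFRs = 16.52 + 126.61 + 368.34 + 379.67 + 110.23 + 12.30 = 1013.67
TFR = 5 × 1013.67 / 1000 = 5.06835
GRR = 0.487 × 5.06835 = 2.46829

2.468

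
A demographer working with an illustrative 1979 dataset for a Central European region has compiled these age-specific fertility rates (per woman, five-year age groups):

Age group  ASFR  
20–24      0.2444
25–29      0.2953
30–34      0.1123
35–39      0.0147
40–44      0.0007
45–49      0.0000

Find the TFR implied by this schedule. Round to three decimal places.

3.337

Sum of ASFRs = 0.2444 + 0.2953 + 0.1123 + 0.0147 + 0.0007 + 0.0000 = 0.6674
TFR = 5 × 0.6674 = 3.337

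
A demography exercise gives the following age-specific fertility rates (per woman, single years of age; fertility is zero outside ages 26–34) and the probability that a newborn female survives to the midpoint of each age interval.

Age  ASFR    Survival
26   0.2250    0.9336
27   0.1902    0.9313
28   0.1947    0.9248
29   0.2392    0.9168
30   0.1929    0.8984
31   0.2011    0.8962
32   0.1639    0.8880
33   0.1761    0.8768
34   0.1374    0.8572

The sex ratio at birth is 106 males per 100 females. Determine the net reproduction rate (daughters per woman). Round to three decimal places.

Proportion female at birth = 100 / (100 + 106) = 0.48544.
Weighting each age-specific rate by interval width and survival:
  26: 1 × 0.2250 × 0.9336 = 0.21006
  27: 1 × 0.1902 × 0.9313 = 0.17713
  28: 1 × 0.1947 × 0.9248 = 0.18006
  29: 1 × 0.2392 × 0.9168 = 0.21930
  30: 1 × 0.1929 × 0.8984 = 0.17330
  31: 1 × 0.2011 × 0.8962 = 0.18023
  32: 1 × 0.1639 × 0.8880 = 0.14554
  33: 1 × 0.1761 × 0.8768 = 0.15440
  34: 1 × 0.1374 × 0.8572 = 0.11778
Sum = 1.55780
NRR = 0.48544 × 1.55780 = 0.75622
An NRR under 1 implies long-run decline under these rates.

0.756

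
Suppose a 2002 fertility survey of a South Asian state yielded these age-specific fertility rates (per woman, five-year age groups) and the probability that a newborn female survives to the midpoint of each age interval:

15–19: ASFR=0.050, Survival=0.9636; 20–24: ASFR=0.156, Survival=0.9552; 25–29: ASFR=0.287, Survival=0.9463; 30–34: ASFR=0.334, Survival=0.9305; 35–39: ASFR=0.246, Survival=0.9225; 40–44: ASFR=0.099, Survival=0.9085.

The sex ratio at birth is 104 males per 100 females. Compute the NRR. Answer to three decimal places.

2.687

Proportion female at birth = 100 / (100 + 104) = 0.49020.
Each age group contributes 5 × ASFR × survival:
  15–19: 5 × 0.050 × 0.9636 = 0.24090
  20–24: 5 × 0.156 × 0.9552 = 0.74506
  25–29: 5 × 0.287 × 0.9463 = 1.35794
  30–34: 5 × 0.334 × 0.9305 = 1.55394
  35–39: 5 × 0.246 × 0.9225 = 1.13468
  40–44: 5 × 0.099 × 0.9085 = 0.44971
Sum = 5.48223
NRR = 0.49020 × 5.48223 = 2.68739
An NRR exceeding 1 indicates intrinsic growth under these rates.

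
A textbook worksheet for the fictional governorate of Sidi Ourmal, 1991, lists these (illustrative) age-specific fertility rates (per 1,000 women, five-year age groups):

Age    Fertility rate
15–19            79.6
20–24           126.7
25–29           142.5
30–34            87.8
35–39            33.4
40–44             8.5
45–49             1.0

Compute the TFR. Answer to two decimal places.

2.40

Sum of ASFRs = 79.6 + 126.7 + 142.5 + 87.8 + 33.4 + 8.5 + 1.0 = 479.5
TFR = 5 × 479.5 / 1000 = 2.3975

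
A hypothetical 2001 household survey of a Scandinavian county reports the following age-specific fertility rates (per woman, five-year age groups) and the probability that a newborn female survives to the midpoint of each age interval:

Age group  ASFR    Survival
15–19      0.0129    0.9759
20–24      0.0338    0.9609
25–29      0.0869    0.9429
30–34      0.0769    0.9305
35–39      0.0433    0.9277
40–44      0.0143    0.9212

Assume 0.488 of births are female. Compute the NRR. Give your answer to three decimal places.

Proportion female at birth = 0.488.
Survival-weighted fertility by age (5·fₓ·Sₓ):
  15–19: 5 × 0.0129 × 0.9759 = 0.06295
  20–24: 5 × 0.0338 × 0.9609 = 0.16239
  25–29: 5 × 0.0869 × 0.9429 = 0.40969
  30–34: 5 × 0.0769 × 0.9305 = 0.35778
  35–39: 5 × 0.0433 × 0.9277 = 0.20085
  40–44: 5 × 0.0143 × 0.9212 = 0.06587
Sum = 1.25953
NRR = 0.488 × 1.25953 = 0.61465

0.615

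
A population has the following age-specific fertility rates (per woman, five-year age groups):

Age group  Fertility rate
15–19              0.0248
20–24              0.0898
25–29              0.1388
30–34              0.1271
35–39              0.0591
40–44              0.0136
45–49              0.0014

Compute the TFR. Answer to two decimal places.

2.27

Sum of ASFRs = 0.0248 + 0.0898 + 0.1388 + 0.1271 + 0.0591 + 0.0136 + 0.0014 = 0.4546
TFR = 5 × 0.4546 = 2.273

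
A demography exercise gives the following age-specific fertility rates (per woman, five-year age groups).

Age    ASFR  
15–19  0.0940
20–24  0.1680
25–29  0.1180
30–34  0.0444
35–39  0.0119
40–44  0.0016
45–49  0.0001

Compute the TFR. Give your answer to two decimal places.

2.19

Sum of ASFRs = 0.0940 + 0.1680 + 0.1180 + 0.0444 + 0.0119 + 0.0016 + 0.0001 = 0.4380
TFR = 5 × 0.4380 = 2.19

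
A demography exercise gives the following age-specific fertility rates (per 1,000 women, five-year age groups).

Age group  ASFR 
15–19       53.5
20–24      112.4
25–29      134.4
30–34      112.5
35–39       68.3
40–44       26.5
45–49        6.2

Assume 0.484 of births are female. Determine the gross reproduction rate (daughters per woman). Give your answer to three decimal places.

1.243

Proportion female at birth = 0.484.
Sum of ASFRs = 53.5 + 112.4 + 134.4 + 112.5 + 68.3 + 26.5 + 6.2 = 513.8
TFR = 5 × 513.8 / 1000 = 2.569
GRR = 0.484 × 2.569 = 1.24340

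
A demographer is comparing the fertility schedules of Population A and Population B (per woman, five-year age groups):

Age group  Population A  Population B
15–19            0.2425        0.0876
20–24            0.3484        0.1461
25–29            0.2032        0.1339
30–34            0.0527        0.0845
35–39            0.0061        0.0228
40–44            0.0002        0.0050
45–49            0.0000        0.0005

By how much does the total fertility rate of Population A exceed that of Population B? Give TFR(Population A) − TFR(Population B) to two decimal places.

Population A:
  Sum of ASFRs = 0.2425 + 0.3484 + 0.2032 + 0.0527 + 0.0061 + 0.0002 + 0.0000 = 0.8531
  TFR = 5 × 0.8531 = 4.2655
Population B:
  Sum of ASFRs = 0.0876 + 0.1461 + 0.1339 + 0.0845 + 0.0228 + 0.0050 + 0.0005 = 0.4804
  TFR = 5 × 0.4804 = 2.402
Difference = 4.2655 − 2.402 = 1.8635

1.86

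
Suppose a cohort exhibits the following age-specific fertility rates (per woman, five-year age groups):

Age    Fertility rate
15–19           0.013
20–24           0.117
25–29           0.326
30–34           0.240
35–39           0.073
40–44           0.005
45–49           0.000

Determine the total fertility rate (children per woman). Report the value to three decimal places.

3.870

Sum of ASFRs = 0.013 + 0.117 + 0.326 + 0.240 + 0.073 + 0.005 + 0.000 = 0.774
TFR = 5 × 0.774 = 3.87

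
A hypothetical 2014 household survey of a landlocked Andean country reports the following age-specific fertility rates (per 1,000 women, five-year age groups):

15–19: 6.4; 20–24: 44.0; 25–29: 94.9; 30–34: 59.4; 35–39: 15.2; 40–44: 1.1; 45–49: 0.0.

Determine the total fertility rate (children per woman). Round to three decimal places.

1.105

Sum of ASFRs = 6.4 + 44.0 + 94.9 + 59.4 + 15.2 + 1.1 + 0.0 = 221.0
TFR = 5 × 221.0 / 1000 = 1.105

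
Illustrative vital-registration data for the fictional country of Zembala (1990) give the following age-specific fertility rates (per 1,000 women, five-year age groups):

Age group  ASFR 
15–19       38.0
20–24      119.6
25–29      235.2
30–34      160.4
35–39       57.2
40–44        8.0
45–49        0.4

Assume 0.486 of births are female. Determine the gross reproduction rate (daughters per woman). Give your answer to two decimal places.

Proportion female at birth = 0.486.
Sum of ASFRs = 38.0 + 119.6 + 235.2 + 160.4 + 57.2 + 8.0 + 0.4 = 618.8
TFR = 5 × 618.8 / 1000 = 3.094
GRR = 0.486 × 3.094 = 1.50368

1.50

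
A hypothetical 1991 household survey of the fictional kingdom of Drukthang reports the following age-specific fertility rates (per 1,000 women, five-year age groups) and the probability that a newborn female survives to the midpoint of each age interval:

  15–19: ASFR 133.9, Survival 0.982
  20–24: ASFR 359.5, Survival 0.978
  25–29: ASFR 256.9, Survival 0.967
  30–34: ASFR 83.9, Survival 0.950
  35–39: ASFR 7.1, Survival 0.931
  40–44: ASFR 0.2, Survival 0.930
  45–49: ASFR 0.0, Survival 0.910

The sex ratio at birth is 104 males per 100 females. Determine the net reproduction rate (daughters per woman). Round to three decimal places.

Proportion female at birth = 100 / (100 + 104) = 0.49020.
Per-age-group product (5 × ASFR × survival probability):
  15–19: 5 × 133.9/1000 × 0.982 = 0.65745
  20–24: 5 × 359.5/1000 × 0.978 = 1.75796
  25–29: 5 × 256.9/1000 × 0.967 = 1.24211
  30–34: 5 × 83.9/1000 × 0.950 = 0.39853
  35–39: 5 × 7.1/1000 × 0.931 = 0.03305
  40–44: 5 × 0.2/1000 × 0.930 = 0.00093
  45–49: 5 × 0.0/1000 × 0.910 = 0.00000
Sum = 4.09003
NRR = 0.49020 × 4.09003 = 2.00493
NRR > 1, so each generation more than replaces itself.

2.005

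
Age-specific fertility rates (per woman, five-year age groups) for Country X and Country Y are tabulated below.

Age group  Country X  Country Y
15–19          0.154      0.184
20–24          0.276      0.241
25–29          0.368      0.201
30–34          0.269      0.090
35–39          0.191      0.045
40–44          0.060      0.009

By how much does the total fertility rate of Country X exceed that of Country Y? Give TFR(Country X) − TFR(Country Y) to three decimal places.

2.740

Country X:
  Sum of ASFRs = 0.154 + 0.276 + 0.368 + 0.269 + 0.191 + 0.060 = 1.318
  TFR = 5 × 1.318 = 6.59
Country Y:
  Sum of ASFRs = 0.184 + 0.241 + 0.201 + 0.090 + 0.045 + 0.009 = 0.770
  TFR = 5 × 0.770 = 3.85
Difference = 6.59 − 3.85 = 2.74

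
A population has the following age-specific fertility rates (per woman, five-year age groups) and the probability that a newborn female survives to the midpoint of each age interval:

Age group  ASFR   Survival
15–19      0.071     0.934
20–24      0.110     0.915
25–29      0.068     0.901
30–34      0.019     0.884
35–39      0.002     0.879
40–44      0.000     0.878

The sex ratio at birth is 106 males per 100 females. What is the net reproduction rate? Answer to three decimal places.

Proportion female at birth = 100 / (100 + 106) = 0.48544.
Survival-weighted fertility by age (5·fₓ·Sₓ):
  15–19: 5 × 0.071 × 0.934 = 0.33157
  20–24: 5 × 0.110 × 0.915 = 0.50325
  25–29: 5 × 0.068 × 0.901 = 0.30634
  30–34: 5 × 0.019 × 0.884 = 0.08398
  35–39: 5 × 0.002 × 0.879 = 0.00879
  40–44: 5 × 0.000 × 0.878 = 0.00000
Sum = 1.23393
NRR = 0.48544 × 1.23393 = 0.59900

0.599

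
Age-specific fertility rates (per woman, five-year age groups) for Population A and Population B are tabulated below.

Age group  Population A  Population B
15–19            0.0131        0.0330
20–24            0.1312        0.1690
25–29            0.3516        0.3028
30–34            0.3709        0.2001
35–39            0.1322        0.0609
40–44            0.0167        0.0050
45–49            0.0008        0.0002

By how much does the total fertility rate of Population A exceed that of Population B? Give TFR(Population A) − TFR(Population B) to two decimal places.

1.23

Population A:
  Sum of ASFRs = 0.0131 + 0.1312 + 0.3516 + 0.3709 + 0.1322 + 0.0167 + 0.0008 = 1.0165
  TFR = 5 × 1.0165 = 5.0825
Population B:
  Sum of ASFRs = 0.0330 + 0.1690 + 0.3028 + 0.2001 + 0.0609 + 0.0050 + 0.0002 = 0.7710
  TFR = 5 × 0.7710 = 3.855
Difference = 5.0825 − 3.855 = 1.2275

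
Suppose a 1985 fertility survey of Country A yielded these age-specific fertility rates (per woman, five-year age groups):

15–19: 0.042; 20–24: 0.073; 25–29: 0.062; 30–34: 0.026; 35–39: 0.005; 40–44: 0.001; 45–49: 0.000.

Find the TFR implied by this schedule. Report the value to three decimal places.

1.045

Sum of ASFRs = 0.042 + 0.073 + 0.062 + 0.026 + 0.005 + 0.001 + 0.000 = 0.209
TFR = 5 × 0.209 = 1.045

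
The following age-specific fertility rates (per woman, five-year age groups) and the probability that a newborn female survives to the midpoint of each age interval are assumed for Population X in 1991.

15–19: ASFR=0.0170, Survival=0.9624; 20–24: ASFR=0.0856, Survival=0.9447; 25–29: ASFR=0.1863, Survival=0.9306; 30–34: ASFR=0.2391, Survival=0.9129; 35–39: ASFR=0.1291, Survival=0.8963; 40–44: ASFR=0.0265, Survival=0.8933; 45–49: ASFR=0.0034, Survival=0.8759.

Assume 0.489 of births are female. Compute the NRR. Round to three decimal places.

1.543

Proportion female at birth = 0.489.
Survival-weighted fertility by age (5·fₓ·Sₓ):
  15–19: 5 × 0.0170 × 0.9624 = 0.08180
  20–24: 5 × 0.0856 × 0.9447 = 0.40433
  25–29: 5 × 0.1863 × 0.9306 = 0.86685
  30–34: 5 × 0.2391 × 0.9129 = 1.09137
  35–39: 5 × 0.1291 × 0.8963 = 0.57856
  40–44: 5 × 0.0265 × 0.8933 = 0.11836
  45–49: 5 × 0.0034 × 0.8759 = 0.01489
Sum = 3.15616
NRR = 0.489 × 3.15616 = 1.54336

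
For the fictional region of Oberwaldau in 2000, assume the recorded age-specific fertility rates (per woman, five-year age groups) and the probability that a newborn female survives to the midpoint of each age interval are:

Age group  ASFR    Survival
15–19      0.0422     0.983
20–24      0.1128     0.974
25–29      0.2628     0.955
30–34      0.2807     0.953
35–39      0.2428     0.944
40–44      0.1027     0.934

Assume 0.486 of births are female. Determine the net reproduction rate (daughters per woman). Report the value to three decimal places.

2.418

Proportion female at birth = 0.486.
Per-age-group product (5 × ASFR × survival probability):
  15–19: 5 × 0.0422 × 0.983 = 0.20741
  20–24: 5 × 0.1128 × 0.974 = 0.54934
  25–29: 5 × 0.2628 × 0.955 = 1.25487
  30–34: 5 × 0.2807 × 0.953 = 1.33754
  35–39: 5 × 0.2428 × 0.944 = 1.14602
  40–44: 5 × 0.1027 × 0.934 = 0.47961
Sum = 4.97479
NRR = 0.486 × 4.97479 = 2.41775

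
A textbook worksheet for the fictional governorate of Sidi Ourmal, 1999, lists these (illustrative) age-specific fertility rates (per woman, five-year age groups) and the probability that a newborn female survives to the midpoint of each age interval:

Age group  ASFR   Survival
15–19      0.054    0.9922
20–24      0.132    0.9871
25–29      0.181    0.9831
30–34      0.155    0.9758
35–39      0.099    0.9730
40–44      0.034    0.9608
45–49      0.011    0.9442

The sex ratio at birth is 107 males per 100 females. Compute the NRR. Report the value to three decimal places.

Proportion female at birth = 100 / (100 + 107) = 0.48309.
Survival-weighted fertility by age (5·fₓ·Sₓ):
  15–19: 5 × 0.054 × 0.9922 = 0.26789
  20–24: 5 × 0.132 × 0.9871 = 0.65149
  25–29: 5 × 0.181 × 0.9831 = 0.88971
  30–34: 5 × 0.155 × 0.9758 = 0.75625
  35–39: 5 × 0.099 × 0.9730 = 0.48164
  40–44: 5 × 0.034 × 0.9608 = 0.16334
  45–49: 5 × 0.011 × 0.9442 = 0.05193
Sum = 3.26225
NRR = 0.48309 × 3.26225 = 1.57596
With NRR above 1 the population is above replacement fertility.

1.576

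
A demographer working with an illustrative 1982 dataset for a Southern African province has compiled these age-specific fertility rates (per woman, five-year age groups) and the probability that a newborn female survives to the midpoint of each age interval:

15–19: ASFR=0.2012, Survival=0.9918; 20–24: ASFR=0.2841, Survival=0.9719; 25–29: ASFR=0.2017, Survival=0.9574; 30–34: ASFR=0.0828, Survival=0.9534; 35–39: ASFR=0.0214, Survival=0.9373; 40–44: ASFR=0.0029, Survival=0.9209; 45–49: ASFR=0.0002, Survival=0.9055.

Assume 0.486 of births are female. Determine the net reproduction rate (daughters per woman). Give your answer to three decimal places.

Proportion female at birth = 0.486.
Per-age-group product (5 × ASFR × survival probability):
  15–19: 5 × 0.2012 × 0.9918 = 0.99775
  20–24: 5 × 0.2841 × 0.9719 = 1.38058
  25–29: 5 × 0.2017 × 0.9574 = 0.96554
  30–34: 5 × 0.0828 × 0.9534 = 0.39471
  35–39: 5 × 0.0214 × 0.9373 = 0.10029
  40–44: 5 × 0.0029 × 0.9209 = 0.01335
  45–49: 5 × 0.0002 × 0.9055 = 0.00091
Sum = 3.85313
NRR = 0.486 × 3.85313 = 1.87262

1.873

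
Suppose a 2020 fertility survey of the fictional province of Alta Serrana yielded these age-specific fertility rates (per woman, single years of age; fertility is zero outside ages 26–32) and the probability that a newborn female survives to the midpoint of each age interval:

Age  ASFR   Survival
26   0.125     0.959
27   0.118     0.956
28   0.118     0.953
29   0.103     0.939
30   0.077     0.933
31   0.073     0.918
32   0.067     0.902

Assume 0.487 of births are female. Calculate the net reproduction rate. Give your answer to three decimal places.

Proportion female at birth = 0.487.
Per-age-group product (1 × ASFR × survival probability):
  26: 1 × 0.125 × 0.959 = 0.11988
  27: 1 × 0.118 × 0.956 = 0.11281
  28: 1 × 0.118 × 0.953 = 0.11245
  29: 1 × 0.103 × 0.939 = 0.09672
  30: 1 × 0.077 × 0.933 = 0.07184
  31: 1 × 0.073 × 0.918 = 0.06701
  32: 1 × 0.067 × 0.902 = 0.06043
Sum = 0.64114
NRR = 0.487 × 0.64114 = 0.31224
NRR < 1, so the cohort does not fully replace itself.

0.312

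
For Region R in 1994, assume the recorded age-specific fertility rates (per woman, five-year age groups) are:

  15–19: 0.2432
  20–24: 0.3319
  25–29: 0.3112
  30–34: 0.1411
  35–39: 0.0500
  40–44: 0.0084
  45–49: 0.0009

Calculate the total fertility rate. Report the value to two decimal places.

5.43

Sum of ASFRs = 0.2432 + 0.3319 + 0.3112 + 0.1411 + 0.0500 + 0.0084 + 0.0009 = 1.0867
TFR = 5 × 1.0867 = 5.4335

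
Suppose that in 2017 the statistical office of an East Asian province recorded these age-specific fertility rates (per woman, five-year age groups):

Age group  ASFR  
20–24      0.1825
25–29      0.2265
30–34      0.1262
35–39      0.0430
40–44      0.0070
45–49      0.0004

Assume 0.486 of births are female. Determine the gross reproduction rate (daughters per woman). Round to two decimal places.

1.42

Proportion female at birth = 0.486.
Sum of ASFRs = 0.1825 + 0.2265 + 0.1262 + 0.0430 + 0.0070 + 0.0004 = 0.5856
TFR = 5 × 0.5856 = 2.928
GRR = 0.486 × 2.928 = 1.42301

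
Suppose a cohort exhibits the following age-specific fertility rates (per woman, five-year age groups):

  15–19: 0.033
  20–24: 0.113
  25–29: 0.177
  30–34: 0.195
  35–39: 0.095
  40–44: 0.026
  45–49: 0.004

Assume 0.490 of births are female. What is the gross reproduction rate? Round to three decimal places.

Proportion female at birth = 0.490.
Sum of ASFRs = 0.033 + 0.113 + 0.177 + 0.195 + 0.095 + 0.026 + 0.004 = 0.643
TFR = 5 × 0.643 = 3.215
GRR = 0.490 × 3.215 = 1.57535

1.575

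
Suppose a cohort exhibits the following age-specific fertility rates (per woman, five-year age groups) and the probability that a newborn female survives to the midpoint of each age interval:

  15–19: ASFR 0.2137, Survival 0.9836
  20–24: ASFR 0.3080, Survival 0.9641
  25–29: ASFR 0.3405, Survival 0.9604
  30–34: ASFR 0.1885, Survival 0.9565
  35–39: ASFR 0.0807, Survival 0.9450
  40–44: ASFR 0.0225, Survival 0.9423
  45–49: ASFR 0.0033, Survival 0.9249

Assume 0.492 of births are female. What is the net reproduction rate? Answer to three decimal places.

2.743

Proportion female at birth = 0.492.
Survival-weighted fertility by age (5·fₓ·Sₓ):
  15–19: 5 × 0.2137 × 0.9836 = 1.05098
  20–24: 5 × 0.3080 × 0.9641 = 1.48471
  25–29: 5 × 0.3405 × 0.9604 = 1.63508
  30–34: 5 × 0.1885 × 0.9565 = 0.90150
  35–39: 5 × 0.0807 × 0.9450 = 0.38131
  40–44: 5 × 0.0225 × 0.9423 = 0.10601
  45–49: 5 × 0.0033 × 0.9249 = 0.01526
Sum = 5.57485
NRR = 0.492 × 5.57485 = 2.74283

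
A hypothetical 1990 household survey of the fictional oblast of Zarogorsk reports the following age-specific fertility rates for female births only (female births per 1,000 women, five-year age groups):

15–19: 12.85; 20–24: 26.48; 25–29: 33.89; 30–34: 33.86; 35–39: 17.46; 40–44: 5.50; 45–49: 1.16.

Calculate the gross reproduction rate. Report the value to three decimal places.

Sum of female ASFRs = 12.85 + 26.48 + 33.89 + 33.86 + 17.46 + 5.50 + 1.16 = 131.20
GRR = 5 × 131.20 / 1000 = 0.656

0.656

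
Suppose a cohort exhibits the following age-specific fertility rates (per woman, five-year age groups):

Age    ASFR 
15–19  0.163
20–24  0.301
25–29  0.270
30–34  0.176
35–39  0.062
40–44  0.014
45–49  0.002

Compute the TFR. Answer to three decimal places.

Sum of ASFRs = 0.163 + 0.301 + 0.270 + 0.176 + 0.062 + 0.014 + 0.002 = 0.988
TFR = 5 × 0.988 = 4.94

4.940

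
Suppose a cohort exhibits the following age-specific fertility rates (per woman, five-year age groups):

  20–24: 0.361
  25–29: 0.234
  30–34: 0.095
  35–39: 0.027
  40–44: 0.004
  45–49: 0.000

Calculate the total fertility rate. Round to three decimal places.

Sum of ASFRs = 0.361 + 0.234 + 0.095 + 0.027 + 0.004 + 0.000 = 0.721
TFR = 5 × 0.721 = 3.605

3.605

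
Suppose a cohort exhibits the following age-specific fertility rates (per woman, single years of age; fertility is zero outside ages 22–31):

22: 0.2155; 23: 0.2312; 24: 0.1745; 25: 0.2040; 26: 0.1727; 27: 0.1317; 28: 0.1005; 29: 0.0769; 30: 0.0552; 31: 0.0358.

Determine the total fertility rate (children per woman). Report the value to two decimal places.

Sum of ASFRs = 0.2155 + 0.2312 + 0.1745 + 0.2040 + 0.1727 + 0.1317 + 0.1005 + 0.0769 + 0.0552 + 0.0358 = 1.3980
TFR = 1.398

1.40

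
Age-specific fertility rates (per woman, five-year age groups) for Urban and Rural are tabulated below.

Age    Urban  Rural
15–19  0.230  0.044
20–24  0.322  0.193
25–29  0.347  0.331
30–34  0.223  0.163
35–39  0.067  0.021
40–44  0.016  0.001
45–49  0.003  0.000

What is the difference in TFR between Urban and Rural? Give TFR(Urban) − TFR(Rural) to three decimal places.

2.275

Urban:
  Sum of ASFRs = 0.230 + 0.322 + 0.347 + 0.223 + 0.067 + 0.016 + 0.003 = 1.208
  TFR = 5 × 1.208 = 6.04
Rural:
  Sum of ASFRs = 0.044 + 0.193 + 0.331 + 0.163 + 0.021 + 0.001 + 0.000 = 0.753
  TFR = 5 × 0.753 = 3.765
Difference = 6.04 − 3.765 = 2.275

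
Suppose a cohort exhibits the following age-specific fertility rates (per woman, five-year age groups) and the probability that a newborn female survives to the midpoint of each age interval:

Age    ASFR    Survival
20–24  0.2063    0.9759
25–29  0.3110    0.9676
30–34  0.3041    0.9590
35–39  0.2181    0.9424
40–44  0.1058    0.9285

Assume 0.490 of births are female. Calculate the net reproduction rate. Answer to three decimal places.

Proportion female at birth = 0.490.
Per-age-group product (5 × ASFR × survival probability):
  20–24: 5 × 0.2063 × 0.9759 = 1.00664
  25–29: 5 × 0.3110 × 0.9676 = 1.50462
  30–34: 5 × 0.3041 × 0.9590 = 1.45816
  35–39: 5 × 0.2181 × 0.9424 = 1.02769
  40–44: 5 × 0.1058 × 0.9285 = 0.49118
Sum = 5.48829
NRR = 0.490 × 5.48829 = 2.68926
With NRR above 1 the population is above replacement fertility.

2.689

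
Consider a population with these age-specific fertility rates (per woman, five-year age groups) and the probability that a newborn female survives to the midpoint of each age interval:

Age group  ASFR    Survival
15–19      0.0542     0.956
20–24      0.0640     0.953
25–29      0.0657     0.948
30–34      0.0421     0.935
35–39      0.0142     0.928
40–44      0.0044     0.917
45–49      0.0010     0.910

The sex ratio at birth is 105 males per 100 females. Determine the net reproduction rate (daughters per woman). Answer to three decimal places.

Proportion female at birth = 100 / (100 + 105) = 0.48780.
Weighting each age-specific rate by interval width and survival:
  15–19: 5 × 0.0542 × 0.956 = 0.25908
  20–24: 5 × 0.0640 × 0.953 = 0.30496
  25–29: 5 × 0.0657 × 0.948 = 0.31142
  30–34: 5 × 0.0421 × 0.935 = 0.19682
  35–39: 5 × 0.0142 × 0.928 = 0.06589
  40–44: 5 × 0.0044 × 0.917 = 0.02017
  45–49: 5 × 0.0010 × 0.910 = 0.00455
Sum = 1.16289
NRR = 0.48780 × 1.16289 = 0.56726

0.567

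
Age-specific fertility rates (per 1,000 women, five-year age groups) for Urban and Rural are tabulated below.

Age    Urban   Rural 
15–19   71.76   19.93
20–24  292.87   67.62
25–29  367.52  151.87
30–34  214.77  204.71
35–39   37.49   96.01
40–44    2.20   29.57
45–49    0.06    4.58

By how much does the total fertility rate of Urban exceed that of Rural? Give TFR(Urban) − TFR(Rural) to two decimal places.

2.06

Urban:
  Sum of ASFRs = 71.76 + 292.87 + 367.52 + 214.77 + 37.49 + 2.20 + 0.06 = 986.67
  TFR = 5 × 986.67 / 1000 = 4.93335
Rural:
  Sum of ASFRs = 19.93 + 67.62 + 151.87 + 204.71 + 96.01 + 29.57 + 4.58 = 574.29
  TFR = 5 × 574.29 / 1000 = 2.87145
Difference = 4.93335 − 2.87145 = 2.0619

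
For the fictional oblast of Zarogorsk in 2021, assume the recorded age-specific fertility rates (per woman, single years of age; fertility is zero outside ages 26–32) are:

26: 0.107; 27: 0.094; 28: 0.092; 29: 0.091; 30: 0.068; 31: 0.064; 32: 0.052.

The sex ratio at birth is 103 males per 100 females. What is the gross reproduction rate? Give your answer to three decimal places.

Proportion female at birth = 100 / (100 + 103) = 0.49261.
Sum of ASFRs = 0.107 + 0.094 + 0.092 + 0.091 + 0.068 + 0.064 + 0.052 = 0.568
TFR = 0.568
GRR = 0.49261 × 0.568 = 0.27980

0.280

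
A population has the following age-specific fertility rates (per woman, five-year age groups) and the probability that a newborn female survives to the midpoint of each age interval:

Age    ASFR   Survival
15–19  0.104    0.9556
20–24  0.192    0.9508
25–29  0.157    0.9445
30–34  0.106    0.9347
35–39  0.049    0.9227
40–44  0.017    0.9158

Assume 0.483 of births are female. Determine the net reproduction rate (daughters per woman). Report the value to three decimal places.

1.425

Proportion female at birth = 0.483.
Survival-weighted fertility by age (5·fₓ·Sₓ):
  15–19: 5 × 0.104 × 0.9556 = 0.49691
  20–24: 5 × 0.192 × 0.9508 = 0.91277
  25–29: 5 × 0.157 × 0.9445 = 0.74143
  30–34: 5 × 0.106 × 0.9347 = 0.49539
  35–39: 5 × 0.049 × 0.9227 = 0.22606
  40–44: 5 × 0.017 × 0.9158 = 0.07784
Sum = 2.95040
NRR = 0.483 × 2.95040 = 1.42504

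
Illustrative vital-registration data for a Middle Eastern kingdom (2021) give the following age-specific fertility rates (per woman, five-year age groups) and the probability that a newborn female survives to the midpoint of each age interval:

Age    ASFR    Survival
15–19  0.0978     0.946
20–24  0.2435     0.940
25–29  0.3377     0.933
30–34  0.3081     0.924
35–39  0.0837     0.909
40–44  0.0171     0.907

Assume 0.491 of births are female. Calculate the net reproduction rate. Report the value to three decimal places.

2.486

Proportion female at birth = 0.491.
Each age group contributes 5 × ASFR × survival:
  15–19: 5 × 0.0978 × 0.946 = 0.46259
  20–24: 5 × 0.2435 × 0.940 = 1.14445
  25–29: 5 × 0.3377 × 0.933 = 1.57537
  30–34: 5 × 0.3081 × 0.924 = 1.42342
  35–39: 5 × 0.0837 × 0.909 = 0.38042
  40–44: 5 × 0.0171 × 0.907 = 0.07755
Sum = 5.06380
NRR = 0.491 × 5.06380 = 2.48633
An NRR exceeding 1 indicates intrinsic growth under these rates.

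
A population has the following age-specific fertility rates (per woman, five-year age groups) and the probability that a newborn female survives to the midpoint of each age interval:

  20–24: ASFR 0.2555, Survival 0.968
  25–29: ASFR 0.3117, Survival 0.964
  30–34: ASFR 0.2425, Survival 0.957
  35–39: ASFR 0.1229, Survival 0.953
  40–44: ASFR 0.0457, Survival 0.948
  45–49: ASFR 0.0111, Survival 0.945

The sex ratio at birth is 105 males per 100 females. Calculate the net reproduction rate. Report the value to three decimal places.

Proportion female at birth = 100 / (100 + 105) = 0.48780.
Survival-weighted fertility by age (5·fₓ·Sₓ):
  20–24: 5 × 0.2555 × 0.968 = 1.23662
  25–29: 5 × 0.3117 × 0.964 = 1.50239
  30–34: 5 × 0.2425 × 0.957 = 1.16036
  35–39: 5 × 0.1229 × 0.953 = 0.58562
  40–44: 5 × 0.0457 × 0.948 = 0.21662
  45–49: 5 × 0.0111 × 0.945 = 0.05245
Sum = 4.75406
NRR = 0.48780 × 4.75406 = 2.31903

2.319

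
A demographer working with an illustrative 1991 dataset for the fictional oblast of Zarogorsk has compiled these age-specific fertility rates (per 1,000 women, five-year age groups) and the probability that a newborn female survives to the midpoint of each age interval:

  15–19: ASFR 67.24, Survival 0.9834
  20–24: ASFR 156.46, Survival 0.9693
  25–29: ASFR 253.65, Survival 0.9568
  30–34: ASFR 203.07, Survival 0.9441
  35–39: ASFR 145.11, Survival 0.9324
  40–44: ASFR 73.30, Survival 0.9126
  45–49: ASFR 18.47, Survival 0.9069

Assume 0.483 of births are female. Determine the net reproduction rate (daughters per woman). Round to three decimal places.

2.104

Proportion female at birth = 0.483.
Per-age-group product (5 × ASFR × survival probability):
  15–19: 5 × 67.24/1000 × 0.9834 = 0.33062
  20–24: 5 × 156.46/1000 × 0.9693 = 0.75828
  25–29: 5 × 253.65/1000 × 0.9568 = 1.21346
  30–34: 5 × 203.07/1000 × 0.9441 = 0.95859
  35–39: 5 × 145.11/1000 × 0.9324 = 0.67650
  40–44: 5 × 73.30/1000 × 0.9126 = 0.33447
  45–49: 5 × 18.47/1000 × 0.9069 = 0.08375
Sum = 4.35567
NRR = 0.483 × 4.35567 = 2.10379
With NRR above 1 the population is above replacement fertility.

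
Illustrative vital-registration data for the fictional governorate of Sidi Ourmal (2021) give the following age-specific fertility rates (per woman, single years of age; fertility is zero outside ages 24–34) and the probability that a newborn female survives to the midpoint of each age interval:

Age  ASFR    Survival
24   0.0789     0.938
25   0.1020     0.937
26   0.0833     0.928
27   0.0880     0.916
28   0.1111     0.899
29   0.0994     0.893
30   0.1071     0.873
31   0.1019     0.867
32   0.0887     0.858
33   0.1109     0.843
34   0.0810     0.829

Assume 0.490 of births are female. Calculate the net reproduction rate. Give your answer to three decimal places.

Proportion female at birth = 0.490.
Weighting each age-specific rate by interval width and survival:
  24: 1 × 0.0789 × 0.938 = 0.07401
  25: 1 × 0.1020 × 0.937 = 0.09557
  26: 1 × 0.0833 × 0.928 = 0.07730
  27: 1 × 0.0880 × 0.916 = 0.08061
  28: 1 × 0.1111 × 0.899 = 0.09988
  29: 1 × 0.0994 × 0.893 = 0.08876
  30: 1 × 0.1071 × 0.873 = 0.09350
  31: 1 × 0.1019 × 0.867 = 0.08835
  32: 1 × 0.0887 × 0.858 = 0.07610
  33: 1 × 0.1109 × 0.843 = 0.09349
  34: 1 × 0.0810 × 0.829 = 0.06715
Sum = 0.93472
NRR = 0.490 × 0.93472 = 0.45801
An NRR under 1 implies long-run decline under these rates.

0.458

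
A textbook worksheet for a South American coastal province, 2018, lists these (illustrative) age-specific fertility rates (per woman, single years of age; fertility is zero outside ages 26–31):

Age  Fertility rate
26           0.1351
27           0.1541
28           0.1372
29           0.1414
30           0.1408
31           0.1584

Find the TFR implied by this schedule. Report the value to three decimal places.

Sum of ASFRs = 0.1351 + 0.1541 + 0.1372 + 0.1414 + 0.1408 + 0.1584 = 0.8670
TFR = 0.867

0.867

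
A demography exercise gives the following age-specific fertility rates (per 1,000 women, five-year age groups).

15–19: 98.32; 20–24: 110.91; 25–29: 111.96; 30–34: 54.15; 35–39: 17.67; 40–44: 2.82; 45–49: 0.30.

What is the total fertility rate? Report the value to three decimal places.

Sum of ASFRs = 98.32 + 110.91 + 111.96 + 54.15 + 17.67 + 2.82 + 0.30 = 396.13
TFR = 5 × 396.13 / 1000 = 1.98065

1.981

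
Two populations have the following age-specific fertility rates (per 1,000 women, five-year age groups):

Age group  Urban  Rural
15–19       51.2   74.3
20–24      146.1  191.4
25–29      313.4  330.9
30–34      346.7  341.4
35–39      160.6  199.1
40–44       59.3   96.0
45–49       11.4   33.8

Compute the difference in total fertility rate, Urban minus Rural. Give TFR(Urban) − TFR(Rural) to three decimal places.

Urban:
  Sum of ASFRs = 51.2 + 146.1 + 313.4 + 346.7 + 160.6 + 59.3 + 11.4 = 1088.7
  TFR = 5 × 1088.7 / 1000 = 5.4435
Rural:
  Sum of ASFRs = 74.3 + 191.4 + 330.9 + 341.4 + 199.1 + 96.0 + 33.8 = 1266.9
  TFR = 5 × 1266.9 / 1000 = 6.3345
Difference = 5.4435 − 6.3345 = -0.891

-0.891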